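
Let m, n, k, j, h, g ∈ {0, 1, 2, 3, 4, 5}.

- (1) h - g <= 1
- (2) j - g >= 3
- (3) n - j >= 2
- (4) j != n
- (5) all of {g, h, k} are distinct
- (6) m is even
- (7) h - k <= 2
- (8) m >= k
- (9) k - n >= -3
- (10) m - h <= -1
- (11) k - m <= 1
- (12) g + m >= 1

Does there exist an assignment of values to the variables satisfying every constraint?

Constraints 1, 2, 3, 9, 10, and 11 give n − j ≥ 2, j − g ≥ 3, g − h ≥ -1, h − m ≥ 1, m − k ≥ -1, k − n ≥ -3.
Adding all 6 inequalities: the left sides telescope to 0, and the right sides sum to 2 + 3 + (-1) + 1 + (-1) + (-3) = 1. So 0 ≥ 1, which is false.

Unsatisfiable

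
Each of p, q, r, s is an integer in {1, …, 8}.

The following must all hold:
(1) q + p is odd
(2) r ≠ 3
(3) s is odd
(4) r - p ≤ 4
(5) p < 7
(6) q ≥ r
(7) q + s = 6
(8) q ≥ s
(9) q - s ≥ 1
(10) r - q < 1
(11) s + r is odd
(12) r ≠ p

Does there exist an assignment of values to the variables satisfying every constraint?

Satisfiable

Take p = 2, q = 5, r = 4, s = 1. Then constraint 4: r - p = 2; constraint 7: q + s = 6, and every other listed constraint is also met.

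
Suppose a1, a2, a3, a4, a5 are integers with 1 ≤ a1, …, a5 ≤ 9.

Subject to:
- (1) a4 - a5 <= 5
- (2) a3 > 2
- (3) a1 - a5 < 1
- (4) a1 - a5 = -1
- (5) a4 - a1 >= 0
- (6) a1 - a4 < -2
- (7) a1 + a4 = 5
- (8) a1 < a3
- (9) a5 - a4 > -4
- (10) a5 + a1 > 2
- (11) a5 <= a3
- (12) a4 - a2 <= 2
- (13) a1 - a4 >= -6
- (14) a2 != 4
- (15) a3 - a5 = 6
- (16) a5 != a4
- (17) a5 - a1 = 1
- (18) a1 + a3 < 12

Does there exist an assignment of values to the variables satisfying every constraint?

One satisfying assignment is a1 = 1, a2 = 3, a3 = 8, a4 = 4, a5 = 2.
For the less obvious constraints — constraint 1: a4 - a5 = 2; constraint 3: a1 - a5 = -1 — and the others hold by inspection.

Satisfiable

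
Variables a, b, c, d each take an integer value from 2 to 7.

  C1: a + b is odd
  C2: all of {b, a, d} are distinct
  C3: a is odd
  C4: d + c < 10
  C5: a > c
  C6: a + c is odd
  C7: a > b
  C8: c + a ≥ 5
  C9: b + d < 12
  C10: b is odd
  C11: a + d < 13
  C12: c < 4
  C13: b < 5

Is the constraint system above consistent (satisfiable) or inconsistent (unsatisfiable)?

Constraint 3 makes a odd and constraint 10 makes b odd, so a + b must be even. Constraint 1 says a + b is odd — contradiction.

Unsatisfiable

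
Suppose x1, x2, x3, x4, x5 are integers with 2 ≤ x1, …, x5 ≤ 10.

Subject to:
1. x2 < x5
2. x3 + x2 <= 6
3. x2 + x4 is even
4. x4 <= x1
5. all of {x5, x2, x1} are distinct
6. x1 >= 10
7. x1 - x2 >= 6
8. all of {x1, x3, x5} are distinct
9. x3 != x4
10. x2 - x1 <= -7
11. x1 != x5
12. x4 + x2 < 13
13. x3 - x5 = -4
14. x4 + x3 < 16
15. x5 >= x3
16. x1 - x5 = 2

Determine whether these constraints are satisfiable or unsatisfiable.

Try x1 = 10, x2 = 2, x3 = 4, x4 = 10, x5 = 8.
Check constraint 2: x3 + x2 = 6; constraint 7: x1 - x2 = 8; constraint 10: x2 - x1 = -8. The remaining constraints are straightforward to verify.

Satisfiable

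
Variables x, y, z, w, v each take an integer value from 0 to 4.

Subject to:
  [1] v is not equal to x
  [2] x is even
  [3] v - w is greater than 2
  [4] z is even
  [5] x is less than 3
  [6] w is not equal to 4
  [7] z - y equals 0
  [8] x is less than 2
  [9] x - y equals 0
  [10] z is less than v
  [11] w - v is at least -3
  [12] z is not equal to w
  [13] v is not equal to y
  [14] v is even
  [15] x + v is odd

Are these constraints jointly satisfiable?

Unsatisfiable

Constraint 2 makes x even and constraint 14 makes v even, so x + v must be even. Constraint 15 says x + v is odd — contradiction.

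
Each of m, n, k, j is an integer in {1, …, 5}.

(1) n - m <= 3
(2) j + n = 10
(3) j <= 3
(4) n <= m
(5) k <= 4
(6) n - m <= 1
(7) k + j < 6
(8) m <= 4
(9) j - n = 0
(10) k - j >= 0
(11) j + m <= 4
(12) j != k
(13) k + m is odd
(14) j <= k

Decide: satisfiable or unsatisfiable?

From constraints 5 and 14: j ≤ k ≤ 4. From constraints 4 and 8: n ≤ m ≤ 4. Hence j + n ≤ 8. But constraint 2 requires j + n = 10, and 10 > 8. Contradiction.

Unsatisfiable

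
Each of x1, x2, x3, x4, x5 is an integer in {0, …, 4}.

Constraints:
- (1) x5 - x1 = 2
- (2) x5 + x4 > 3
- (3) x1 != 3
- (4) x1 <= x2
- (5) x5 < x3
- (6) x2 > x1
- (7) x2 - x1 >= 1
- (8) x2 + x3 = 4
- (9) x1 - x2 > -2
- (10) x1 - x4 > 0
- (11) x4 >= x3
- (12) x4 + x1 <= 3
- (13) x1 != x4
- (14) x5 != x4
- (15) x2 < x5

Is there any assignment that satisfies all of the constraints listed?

Constraints 5, 6, 10, 11, and 15 give x1 < x2, x2 < x5, x5 < x3, x3 ≤ x4, x4 < x1. Chaining: x1 < x2 < x5 < x3 ≤ x4 < x1, which forces x1 < x1 — impossible.

Unsatisfiable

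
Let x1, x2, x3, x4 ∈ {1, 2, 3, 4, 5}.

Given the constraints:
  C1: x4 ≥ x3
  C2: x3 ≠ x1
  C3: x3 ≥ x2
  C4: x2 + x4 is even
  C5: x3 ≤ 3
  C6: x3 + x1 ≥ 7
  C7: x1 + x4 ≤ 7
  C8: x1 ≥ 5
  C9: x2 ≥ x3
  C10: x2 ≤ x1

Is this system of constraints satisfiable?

Satisfiable

Try x1 = 5, x2 = 2, x3 = 2, x4 = 2.
Check constraint 4: x2 + x4 = 4 is even; constraint 6: x3 + x1 = 7; constraint 7: x1 + x4 = 7. The remaining constraints are straightforward to verify.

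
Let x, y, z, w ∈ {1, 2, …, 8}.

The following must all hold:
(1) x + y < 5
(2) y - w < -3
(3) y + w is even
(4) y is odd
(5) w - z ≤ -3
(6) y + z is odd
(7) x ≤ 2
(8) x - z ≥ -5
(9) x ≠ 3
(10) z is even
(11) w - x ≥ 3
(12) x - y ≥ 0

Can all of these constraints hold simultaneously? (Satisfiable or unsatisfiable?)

Unsatisfiable

Constraints 5, 8, and 11 give z − w ≥ 3, w − x ≥ 3, x − z ≥ -5.
Adding all 3 inequalities: the left sides telescope to 0, and the right sides sum to 3 + 3 + (-5) = 1. So 0 ≥ 1, which is false.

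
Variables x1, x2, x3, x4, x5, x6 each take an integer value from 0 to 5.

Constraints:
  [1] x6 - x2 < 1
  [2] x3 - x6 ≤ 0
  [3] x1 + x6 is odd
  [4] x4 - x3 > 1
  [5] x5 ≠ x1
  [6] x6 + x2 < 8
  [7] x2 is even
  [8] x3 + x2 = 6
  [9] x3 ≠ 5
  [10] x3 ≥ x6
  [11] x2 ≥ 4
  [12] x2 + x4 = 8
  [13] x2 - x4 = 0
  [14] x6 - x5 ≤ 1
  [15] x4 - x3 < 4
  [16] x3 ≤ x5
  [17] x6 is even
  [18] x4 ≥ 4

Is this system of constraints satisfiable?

Satisfiable

One satisfying assignment is x1 = 1, x2 = 4, x3 = 2, x4 = 4, x5 = 4, x6 = 2.
For the less obvious constraints — constraint 1: x6 - x2 = -2; constraint 2: x3 - x6 = 0; constraint 4: x4 - x3 = 2 — and the others hold by inspection.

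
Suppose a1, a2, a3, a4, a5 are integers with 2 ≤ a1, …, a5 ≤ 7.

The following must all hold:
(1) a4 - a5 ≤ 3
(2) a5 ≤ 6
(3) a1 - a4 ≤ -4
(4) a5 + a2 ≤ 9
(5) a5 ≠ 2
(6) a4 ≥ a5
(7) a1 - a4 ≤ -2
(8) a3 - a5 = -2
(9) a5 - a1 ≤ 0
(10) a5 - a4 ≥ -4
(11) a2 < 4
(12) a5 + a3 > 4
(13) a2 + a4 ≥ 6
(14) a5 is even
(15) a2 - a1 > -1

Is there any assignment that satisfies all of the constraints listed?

Constraints 1, 3, and 9 give a4 − a1 ≥ 4, a1 − a5 ≥ 0, a5 − a4 ≥ -3.
Adding all 3 inequalities: the left sides telescope to 0, and the right sides sum to 4 + 0 + (-3) = 1. So 0 ≥ 1, which is false.

Unsatisfiable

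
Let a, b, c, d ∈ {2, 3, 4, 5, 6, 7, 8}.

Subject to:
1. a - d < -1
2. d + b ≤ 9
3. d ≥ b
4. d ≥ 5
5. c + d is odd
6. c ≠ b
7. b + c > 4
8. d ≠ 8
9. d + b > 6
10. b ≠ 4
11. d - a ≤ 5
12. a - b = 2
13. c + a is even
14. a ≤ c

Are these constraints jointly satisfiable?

Satisfiable

Try a = 4, b = 2, c = 4, d = 7.
Check constraint 1: a - d = -3; constraint 2: d + b = 9; constraint 7: b + c = 6. The remaining constraints are straightforward to verify.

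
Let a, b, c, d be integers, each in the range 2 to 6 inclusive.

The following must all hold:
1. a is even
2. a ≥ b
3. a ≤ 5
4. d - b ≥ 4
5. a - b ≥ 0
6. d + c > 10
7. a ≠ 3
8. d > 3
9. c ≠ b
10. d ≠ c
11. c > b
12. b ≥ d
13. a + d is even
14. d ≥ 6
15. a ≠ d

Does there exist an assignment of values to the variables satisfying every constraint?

Unsatisfiable

From constraints 12 and 14: b ≥ d and d ≥ 6, so b ≥ 6. From constraints 2 and 3: b ≤ a and a ≤ 5, so b ≤ 5. But 5 < 6, so no value of b works.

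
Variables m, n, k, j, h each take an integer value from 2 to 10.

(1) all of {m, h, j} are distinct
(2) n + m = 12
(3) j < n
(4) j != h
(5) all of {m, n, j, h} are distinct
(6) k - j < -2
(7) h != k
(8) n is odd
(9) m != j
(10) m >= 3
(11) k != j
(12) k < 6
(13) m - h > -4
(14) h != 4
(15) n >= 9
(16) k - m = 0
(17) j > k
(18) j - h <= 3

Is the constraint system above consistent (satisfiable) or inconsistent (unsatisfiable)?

The assignment m = 3, n = 9, k = 3, j = 8, h = 5 works:
  constraint 2 holds since n + m = 12.
  constraint 6 holds since k - j = -5.
  constraint 13 holds since m - h = -2.
The rest check out directly.

Satisfiable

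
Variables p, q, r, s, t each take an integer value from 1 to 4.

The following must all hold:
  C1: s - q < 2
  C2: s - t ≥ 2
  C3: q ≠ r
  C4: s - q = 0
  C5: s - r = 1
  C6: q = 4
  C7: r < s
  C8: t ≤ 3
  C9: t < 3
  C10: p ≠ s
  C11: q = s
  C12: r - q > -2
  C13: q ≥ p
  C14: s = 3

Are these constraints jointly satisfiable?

Constraint 6 fixes q = 4 and constraint 14 fixes s = 3, but constraint 11 requires q = s. Since 4 ≠ 3, contradiction.

Unsatisfiable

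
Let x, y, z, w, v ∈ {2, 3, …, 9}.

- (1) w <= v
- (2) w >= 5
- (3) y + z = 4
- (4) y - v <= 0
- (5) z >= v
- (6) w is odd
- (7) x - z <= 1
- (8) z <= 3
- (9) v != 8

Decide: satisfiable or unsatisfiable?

From constraints 1 and 2: v ≥ w and w ≥ 5, so v ≥ 5. From constraints 5 and 8: v ≤ z and z ≤ 3, so v ≤ 3. But 3 < 5, so no value of v works.

Unsatisfiable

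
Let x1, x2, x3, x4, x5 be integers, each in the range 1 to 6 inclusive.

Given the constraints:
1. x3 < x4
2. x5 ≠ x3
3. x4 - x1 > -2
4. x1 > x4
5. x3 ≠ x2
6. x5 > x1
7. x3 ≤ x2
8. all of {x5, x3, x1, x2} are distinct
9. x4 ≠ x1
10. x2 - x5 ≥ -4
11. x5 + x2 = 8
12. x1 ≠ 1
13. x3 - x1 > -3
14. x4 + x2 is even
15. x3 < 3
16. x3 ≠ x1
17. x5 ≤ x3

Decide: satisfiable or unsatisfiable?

Unsatisfiable

Constraints 1, 4, 6, and 17 give x5 ≤ x3, x3 < x4, x4 < x1, x1 < x5. Chaining: x5 ≤ x3 < x4 < x1 < x5, which forces x5 < x5 — impossible.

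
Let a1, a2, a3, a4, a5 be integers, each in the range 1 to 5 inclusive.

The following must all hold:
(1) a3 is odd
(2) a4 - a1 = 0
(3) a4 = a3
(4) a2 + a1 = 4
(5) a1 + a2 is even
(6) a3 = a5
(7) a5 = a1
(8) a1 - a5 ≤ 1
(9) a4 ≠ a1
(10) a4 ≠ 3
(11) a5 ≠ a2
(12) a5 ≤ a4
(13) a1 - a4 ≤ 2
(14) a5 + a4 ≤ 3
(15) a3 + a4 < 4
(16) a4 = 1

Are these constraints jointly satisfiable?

Unsatisfiable

From constraints 3, 6, and 7, a4 = a3 = a5 = a1, so a4 = a1. But constraint 9 says a4 ≠ a1. Contradiction.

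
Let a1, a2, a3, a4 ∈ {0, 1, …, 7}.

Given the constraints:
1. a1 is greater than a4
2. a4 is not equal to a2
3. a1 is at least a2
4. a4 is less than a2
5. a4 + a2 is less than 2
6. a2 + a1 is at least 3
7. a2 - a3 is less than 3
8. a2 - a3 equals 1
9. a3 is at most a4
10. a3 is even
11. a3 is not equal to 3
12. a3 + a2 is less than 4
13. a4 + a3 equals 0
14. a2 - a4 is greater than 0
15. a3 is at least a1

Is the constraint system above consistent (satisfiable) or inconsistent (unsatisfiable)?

Unsatisfiable

Constraints 3, 4, 9, and 15 give a2 ≤ a1, a1 ≤ a3, a3 ≤ a4, a4 < a2. Chaining: a2 ≤ a1 ≤ a3 ≤ a4 < a2, which forces a2 < a2 — impossible.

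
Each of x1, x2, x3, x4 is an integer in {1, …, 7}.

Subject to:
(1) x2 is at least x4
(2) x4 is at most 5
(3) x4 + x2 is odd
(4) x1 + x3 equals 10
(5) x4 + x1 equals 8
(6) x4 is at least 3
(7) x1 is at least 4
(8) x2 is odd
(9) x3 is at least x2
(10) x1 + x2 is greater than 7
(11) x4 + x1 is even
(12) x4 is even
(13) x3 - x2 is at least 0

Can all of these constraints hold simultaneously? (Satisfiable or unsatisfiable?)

Satisfiable

One satisfying assignment is x1 = 4, x2 = 5, x3 = 6, x4 = 4.
For the less obvious constraints — constraint 4: x1 + x3 = 10; constraint 5: x4 + x1 = 8 — and the others hold by inspection.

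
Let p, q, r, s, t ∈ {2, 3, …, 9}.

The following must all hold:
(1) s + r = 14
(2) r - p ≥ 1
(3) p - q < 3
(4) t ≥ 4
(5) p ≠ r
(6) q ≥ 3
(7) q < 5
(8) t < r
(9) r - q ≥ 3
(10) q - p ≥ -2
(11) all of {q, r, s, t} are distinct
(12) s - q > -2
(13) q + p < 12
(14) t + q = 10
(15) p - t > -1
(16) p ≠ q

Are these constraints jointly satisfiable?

Try p = 6, q = 4, r = 9, s = 5, t = 6.
Check constraint 1: s + r = 14; constraint 2: r - p = 3; constraint 3: p - q = 2. The remaining constraints are straightforward to verify.

Satisfiable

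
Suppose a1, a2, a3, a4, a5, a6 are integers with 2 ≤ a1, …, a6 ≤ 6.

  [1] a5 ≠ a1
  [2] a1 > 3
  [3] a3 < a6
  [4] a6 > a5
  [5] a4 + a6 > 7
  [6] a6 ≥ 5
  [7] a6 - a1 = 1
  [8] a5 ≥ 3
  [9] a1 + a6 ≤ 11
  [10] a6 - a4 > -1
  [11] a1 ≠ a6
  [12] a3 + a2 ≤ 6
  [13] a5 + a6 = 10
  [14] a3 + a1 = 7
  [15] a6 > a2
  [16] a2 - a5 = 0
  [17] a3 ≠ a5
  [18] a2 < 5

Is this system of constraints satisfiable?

Setting (a1, a2, a3, a4, a5, a6) = (5, 4, 2, 4, 4, 6) satisfies everything: constraint 5: a4 + a6 = 10; constraint 7: a6 - a1 = 1; constraint 9: a1 + a6 = 11, and the others follow.

Satisfiable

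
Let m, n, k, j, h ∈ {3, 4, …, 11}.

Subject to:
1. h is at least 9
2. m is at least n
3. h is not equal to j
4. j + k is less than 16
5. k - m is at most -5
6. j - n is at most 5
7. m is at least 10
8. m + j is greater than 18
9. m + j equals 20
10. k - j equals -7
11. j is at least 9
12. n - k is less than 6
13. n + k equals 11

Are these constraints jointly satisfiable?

Satisfiable

The assignment m = 10, n = 8, k = 3, j = 10, h = 11 works:
  constraint 4 holds since j + k = 13.
  constraint 5 holds since k - m = -7.
  constraint 6 holds since j - n = 2.
The rest check out directly.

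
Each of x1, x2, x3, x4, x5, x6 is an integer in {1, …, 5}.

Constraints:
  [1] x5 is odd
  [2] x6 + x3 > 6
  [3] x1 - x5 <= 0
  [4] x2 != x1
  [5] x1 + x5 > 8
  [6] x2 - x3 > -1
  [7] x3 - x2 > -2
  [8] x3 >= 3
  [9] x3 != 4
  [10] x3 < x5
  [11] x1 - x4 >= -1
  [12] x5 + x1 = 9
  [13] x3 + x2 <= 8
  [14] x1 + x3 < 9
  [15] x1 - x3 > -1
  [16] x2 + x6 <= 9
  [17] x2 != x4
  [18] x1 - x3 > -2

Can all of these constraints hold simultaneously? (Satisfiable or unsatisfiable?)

Satisfiable

Take x1 = 4, x2 = 3, x3 = 3, x4 = 2, x5 = 5, x6 = 4. Then constraint 2: x6 + x3 = 7; constraint 3: x1 - x5 = -1; constraint 5: x1 + x5 = 9, and every other listed constraint is also met.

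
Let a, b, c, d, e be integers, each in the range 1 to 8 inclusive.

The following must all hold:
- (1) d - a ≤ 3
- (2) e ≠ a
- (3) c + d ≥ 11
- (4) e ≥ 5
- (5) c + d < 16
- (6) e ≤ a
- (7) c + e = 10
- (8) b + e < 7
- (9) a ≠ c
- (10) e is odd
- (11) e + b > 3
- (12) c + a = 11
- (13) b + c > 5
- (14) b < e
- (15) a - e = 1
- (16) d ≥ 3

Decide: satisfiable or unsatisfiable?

Satisfiable

Try a = 6, b = 1, c = 5, d = 8, e = 5.
Check constraint 1: d - a = 2; constraint 3: c + d = 13; constraint 5: c + d = 13. The remaining constraints are straightforward to verify.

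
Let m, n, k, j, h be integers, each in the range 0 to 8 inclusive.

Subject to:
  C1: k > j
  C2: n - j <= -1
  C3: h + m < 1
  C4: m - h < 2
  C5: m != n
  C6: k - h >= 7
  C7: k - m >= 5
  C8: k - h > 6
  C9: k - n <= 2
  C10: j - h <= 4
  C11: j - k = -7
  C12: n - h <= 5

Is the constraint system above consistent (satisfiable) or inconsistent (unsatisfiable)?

Unsatisfiable

Constraints 2, 6, 9, and 10 give k − h ≥ 7, h − j ≥ -4, j − n ≥ 1, n − k ≥ -2.
Adding all 4 inequalities: the left sides telescope to 0, and the right sides sum to 7 + (-4) + 1 + (-2) = 2. So 0 ≥ 2, which is false.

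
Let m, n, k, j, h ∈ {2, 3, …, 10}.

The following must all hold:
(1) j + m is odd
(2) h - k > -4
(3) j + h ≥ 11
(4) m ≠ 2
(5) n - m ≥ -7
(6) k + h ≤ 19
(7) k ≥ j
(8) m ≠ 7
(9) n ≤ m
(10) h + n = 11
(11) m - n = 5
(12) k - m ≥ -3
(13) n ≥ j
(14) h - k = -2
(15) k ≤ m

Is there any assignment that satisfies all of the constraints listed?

Take m = 9, n = 4, k = 9, j = 4, h = 7. Then constraint 2: h - k = -2; constraint 3: j + h = 11; constraint 5: n - m = -5, and every other listed constraint is also met.

Satisfiable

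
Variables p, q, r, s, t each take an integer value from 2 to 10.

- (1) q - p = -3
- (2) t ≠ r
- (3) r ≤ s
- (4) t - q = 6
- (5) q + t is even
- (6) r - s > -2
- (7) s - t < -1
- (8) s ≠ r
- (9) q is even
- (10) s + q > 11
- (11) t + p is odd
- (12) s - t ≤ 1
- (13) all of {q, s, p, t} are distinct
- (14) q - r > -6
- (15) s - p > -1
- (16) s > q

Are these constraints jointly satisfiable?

Satisfiable

The assignment p = 7, q = 4, r = 7, s = 8, t = 10 works:
  constraint 1 holds since q - p = -3.
  constraint 4 holds since t - q = 6.
The rest check out directly.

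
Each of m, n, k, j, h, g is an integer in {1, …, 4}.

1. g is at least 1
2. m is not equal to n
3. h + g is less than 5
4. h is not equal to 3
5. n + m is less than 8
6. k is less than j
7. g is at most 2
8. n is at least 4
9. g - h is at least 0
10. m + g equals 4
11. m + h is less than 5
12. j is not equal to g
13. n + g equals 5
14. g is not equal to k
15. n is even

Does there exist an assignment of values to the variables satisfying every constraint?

Setting (m, n, k, j, h, g) = (3, 4, 2, 3, 1, 1) satisfies everything: constraint 3: h + g = 2; constraint 5: n + m = 7; constraint 9: g - h = 0, and the others follow.

Satisfiable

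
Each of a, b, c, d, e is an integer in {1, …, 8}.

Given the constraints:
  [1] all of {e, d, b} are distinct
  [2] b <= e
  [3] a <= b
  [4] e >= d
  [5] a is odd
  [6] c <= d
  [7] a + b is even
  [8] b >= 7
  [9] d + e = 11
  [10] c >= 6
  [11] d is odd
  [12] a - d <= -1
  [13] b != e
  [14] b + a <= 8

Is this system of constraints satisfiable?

From constraints 6 and 10: d ≥ c ≥ 6. From constraints 2 and 8: e ≥ b ≥ 7. Hence d + e ≥ 13. But constraint 9 requires d + e = 11, and 11 < 13. Contradiction.

Unsatisfiable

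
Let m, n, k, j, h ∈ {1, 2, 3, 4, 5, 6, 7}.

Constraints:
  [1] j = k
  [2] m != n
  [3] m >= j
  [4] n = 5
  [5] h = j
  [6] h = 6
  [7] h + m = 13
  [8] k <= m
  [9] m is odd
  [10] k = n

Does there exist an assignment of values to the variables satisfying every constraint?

Constraint 6 fixes h = 6 and constraint 4 fixes n = 5. Constraints 1, 5, and 10 give h = j = k = n, so h = n. But 6 ≠ 5 — contradiction.

Unsatisfiable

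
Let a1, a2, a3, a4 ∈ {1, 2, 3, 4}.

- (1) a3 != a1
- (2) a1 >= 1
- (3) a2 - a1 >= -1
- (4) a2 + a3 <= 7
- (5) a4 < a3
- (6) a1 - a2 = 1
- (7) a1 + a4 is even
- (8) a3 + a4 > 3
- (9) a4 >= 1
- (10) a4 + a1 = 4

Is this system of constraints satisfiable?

The assignment a1 = 2, a2 = 1, a3 = 4, a4 = 2 works:
  constraint 3 holds since a2 - a1 = -1.
  constraint 4 holds since a2 + a3 = 5.
  constraint 6 holds since a1 - a2 = 1.
The rest check out directly.

Satisfiable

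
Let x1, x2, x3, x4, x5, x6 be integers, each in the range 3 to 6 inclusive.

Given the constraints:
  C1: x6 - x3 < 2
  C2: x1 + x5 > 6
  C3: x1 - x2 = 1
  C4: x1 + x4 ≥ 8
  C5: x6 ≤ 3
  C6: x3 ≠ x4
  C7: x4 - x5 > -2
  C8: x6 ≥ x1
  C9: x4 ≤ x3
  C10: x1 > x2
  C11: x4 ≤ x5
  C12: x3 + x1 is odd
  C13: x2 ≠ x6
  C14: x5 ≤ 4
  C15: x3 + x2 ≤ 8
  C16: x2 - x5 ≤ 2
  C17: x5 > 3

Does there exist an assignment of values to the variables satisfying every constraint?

Unsatisfiable

From constraints 5 and 8: x1 ≤ x6 ≤ 3. From constraints 11 and 14: x4 ≤ x5 ≤ 4. Hence x1 + x4 ≤ 7. But constraint 4 requires x1 + x4 ≥ 8, and 8 > 7. Contradiction.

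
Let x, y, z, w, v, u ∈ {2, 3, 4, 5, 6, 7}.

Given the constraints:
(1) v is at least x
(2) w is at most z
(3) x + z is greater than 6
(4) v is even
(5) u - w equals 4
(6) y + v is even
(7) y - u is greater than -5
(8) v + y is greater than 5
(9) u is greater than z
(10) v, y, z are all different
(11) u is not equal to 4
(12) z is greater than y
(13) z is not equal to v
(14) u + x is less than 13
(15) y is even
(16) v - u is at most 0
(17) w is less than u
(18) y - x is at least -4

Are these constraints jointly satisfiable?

Satisfiable

Take x = 5, y = 2, z = 3, w = 2, v = 6, u = 6. Then constraint 3: x + z = 8; constraint 5: u - w = 4; constraint 7: y - u = -4, and every other listed constraint is also met.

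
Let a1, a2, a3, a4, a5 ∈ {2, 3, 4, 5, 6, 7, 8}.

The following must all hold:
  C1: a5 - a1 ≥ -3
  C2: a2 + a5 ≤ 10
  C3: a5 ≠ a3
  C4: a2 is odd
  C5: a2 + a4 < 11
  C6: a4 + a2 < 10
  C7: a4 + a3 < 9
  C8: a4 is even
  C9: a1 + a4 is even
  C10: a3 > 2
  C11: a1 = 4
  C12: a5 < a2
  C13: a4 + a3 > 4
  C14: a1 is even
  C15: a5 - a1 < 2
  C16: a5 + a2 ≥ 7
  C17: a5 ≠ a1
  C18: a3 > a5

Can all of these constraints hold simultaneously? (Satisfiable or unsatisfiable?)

Satisfiable

The assignment a1 = 4, a2 = 7, a3 = 4, a4 = 2, a5 = 3 works:
  constraint 1 holds since a5 - a1 = -1.
  constraint 2 holds since a2 + a5 = 10.
The rest check out directly.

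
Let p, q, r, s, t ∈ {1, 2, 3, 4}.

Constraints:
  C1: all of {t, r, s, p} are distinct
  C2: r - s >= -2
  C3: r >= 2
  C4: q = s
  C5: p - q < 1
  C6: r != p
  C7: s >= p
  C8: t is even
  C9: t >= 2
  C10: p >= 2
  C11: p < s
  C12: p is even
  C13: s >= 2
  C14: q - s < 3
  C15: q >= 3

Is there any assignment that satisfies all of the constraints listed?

Unsatisfiable

Constraints 3, 9, 10, and 13 confine each of t, r, s, p to the 3 values {2, …, 4} (the domain already gives each ≤ 4).
Constraint 1 requires all 4 of them to be distinct, but only 3 values are available — impossible by the pigeonhole principle.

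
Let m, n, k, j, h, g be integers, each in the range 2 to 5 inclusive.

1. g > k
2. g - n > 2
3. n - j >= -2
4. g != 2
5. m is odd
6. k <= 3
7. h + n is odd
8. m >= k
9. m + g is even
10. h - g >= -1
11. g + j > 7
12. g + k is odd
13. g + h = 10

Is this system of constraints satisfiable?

Take m = 5, n = 2, k = 2, j = 4, h = 5, g = 5. Then constraint 2: g - n = 3; constraint 3: n - j = -2, and every other listed constraint is also met.

Satisfiable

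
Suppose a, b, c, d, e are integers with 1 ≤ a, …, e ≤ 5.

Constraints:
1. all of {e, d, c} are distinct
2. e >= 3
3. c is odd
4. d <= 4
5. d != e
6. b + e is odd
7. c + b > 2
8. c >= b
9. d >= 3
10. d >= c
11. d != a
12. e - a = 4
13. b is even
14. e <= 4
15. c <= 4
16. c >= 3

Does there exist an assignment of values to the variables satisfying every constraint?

Constraints 2, 4, 9, 14, 15, and 16 confine each of e, d, c to the 2 values {3, 4}.
Constraint 1 requires all 3 of them to be distinct, but only 2 values are available — impossible by the pigeonhole principle.

Unsatisfiable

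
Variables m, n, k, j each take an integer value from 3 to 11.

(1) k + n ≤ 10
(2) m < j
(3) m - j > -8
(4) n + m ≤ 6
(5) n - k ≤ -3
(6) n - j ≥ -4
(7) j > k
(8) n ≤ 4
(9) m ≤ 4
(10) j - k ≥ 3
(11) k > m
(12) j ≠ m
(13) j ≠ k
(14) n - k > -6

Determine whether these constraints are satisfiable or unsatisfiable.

Unsatisfiable

Constraints 5, 6, and 10 give k − n ≥ 3, n − j ≥ -4, j − k ≥ 3.
Adding all 3 inequalities: the left sides telescope to 0, and the right sides sum to 3 + (-4) + 3 = 2. So 0 ≥ 2, which is false.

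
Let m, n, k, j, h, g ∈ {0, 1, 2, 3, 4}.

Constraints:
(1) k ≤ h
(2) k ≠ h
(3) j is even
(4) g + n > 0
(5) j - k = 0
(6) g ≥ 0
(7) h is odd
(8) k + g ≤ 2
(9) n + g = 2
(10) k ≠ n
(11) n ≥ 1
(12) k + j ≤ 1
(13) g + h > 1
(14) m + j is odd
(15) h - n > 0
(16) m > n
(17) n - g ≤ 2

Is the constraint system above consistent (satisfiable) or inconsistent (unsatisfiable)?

Satisfiable

One satisfying assignment is m = 3, n = 2, k = 0, j = 0, h = 3, g = 0.
For the less obvious constraints — constraint 4: g + n = 2; constraint 5: j - k = 0 — and the others hold by inspection.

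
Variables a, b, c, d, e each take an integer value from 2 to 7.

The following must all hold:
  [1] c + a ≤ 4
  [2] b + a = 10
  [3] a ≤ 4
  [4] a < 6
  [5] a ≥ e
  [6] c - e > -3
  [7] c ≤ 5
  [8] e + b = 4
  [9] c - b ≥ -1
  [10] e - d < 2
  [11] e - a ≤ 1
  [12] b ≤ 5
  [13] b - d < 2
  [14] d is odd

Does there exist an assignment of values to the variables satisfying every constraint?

From constraint 12: b ≤ 5. From constraint 3: a ≤ 4. Hence b + a ≤ 9. But constraint 2 requires b + a = 10, and 10 > 9. Contradiction.

Unsatisfiable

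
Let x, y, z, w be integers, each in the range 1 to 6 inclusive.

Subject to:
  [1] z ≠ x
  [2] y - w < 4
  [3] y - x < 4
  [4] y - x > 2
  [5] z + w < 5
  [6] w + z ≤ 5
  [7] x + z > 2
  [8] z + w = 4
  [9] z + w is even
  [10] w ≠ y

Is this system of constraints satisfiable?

Satisfiable

Setting (x, y, z, w) = (1, 4, 3, 1) satisfies everything: constraint 2: y - w = 3; constraint 3: y - x = 3, and the others follow.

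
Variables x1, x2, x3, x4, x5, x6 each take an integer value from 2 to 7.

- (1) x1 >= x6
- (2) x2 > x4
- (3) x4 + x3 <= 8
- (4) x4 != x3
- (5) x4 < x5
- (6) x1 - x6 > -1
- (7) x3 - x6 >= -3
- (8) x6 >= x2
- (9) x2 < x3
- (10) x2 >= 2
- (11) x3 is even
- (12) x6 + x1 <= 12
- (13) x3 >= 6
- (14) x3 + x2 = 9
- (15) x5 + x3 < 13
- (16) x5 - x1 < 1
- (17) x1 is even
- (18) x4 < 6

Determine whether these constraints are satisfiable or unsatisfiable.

Satisfiable

One satisfying assignment is x1 = 6, x2 = 3, x3 = 6, x4 = 2, x5 = 6, x6 = 6.
For the less obvious constraints — constraint 3: x4 + x3 = 8; constraint 6: x1 - x6 = 0 — and the others hold by inspection.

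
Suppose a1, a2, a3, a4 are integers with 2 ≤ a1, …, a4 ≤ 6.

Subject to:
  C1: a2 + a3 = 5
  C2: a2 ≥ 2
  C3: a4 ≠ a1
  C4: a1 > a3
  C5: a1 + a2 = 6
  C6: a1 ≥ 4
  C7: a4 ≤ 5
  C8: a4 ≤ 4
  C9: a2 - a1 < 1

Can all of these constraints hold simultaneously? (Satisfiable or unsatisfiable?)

Satisfiable

Setting (a1, a2, a3, a4) = (4, 2, 3, 3) satisfies everything: constraint 1: a2 + a3 = 5; constraint 5: a1 + a2 = 6, and the others follow.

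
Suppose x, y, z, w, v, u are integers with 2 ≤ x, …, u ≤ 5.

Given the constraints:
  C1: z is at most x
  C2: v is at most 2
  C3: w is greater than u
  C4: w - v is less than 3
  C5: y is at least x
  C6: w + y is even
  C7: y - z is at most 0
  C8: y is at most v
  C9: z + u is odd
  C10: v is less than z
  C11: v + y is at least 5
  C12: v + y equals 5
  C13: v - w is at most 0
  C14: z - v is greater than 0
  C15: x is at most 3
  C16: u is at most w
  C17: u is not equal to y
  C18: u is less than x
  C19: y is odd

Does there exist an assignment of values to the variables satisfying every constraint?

Constraints 1, 5, 8, and 10 give z ≤ x, x ≤ y, y ≤ v, v < z. Chaining: z ≤ x ≤ y ≤ v < z, which forces z < z — impossible.

Unsatisfiable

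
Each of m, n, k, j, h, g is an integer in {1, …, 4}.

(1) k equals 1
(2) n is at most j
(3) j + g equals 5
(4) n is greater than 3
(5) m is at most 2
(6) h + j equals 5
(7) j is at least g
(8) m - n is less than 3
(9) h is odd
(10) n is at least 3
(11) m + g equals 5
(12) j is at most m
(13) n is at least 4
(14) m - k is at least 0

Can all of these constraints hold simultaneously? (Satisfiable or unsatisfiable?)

From constraints 2 and 13: j ≥ n and n ≥ 4, so j ≥ 4. From constraints 5 and 12: j ≤ m and m ≤ 2, so j ≤ 2. But 2 < 4, so no value of j works.

Unsatisfiable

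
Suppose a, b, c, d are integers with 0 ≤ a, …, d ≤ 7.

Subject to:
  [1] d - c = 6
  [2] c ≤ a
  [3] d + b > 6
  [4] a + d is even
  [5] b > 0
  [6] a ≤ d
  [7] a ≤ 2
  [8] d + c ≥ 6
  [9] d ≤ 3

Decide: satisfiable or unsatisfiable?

Unsatisfiable

From constraint 9: d ≤ 3. From constraints 2 and 7: c ≤ a ≤ 2. Hence d + c ≤ 5. But constraint 8 requires d + c ≥ 6, and 6 > 5. Contradiction.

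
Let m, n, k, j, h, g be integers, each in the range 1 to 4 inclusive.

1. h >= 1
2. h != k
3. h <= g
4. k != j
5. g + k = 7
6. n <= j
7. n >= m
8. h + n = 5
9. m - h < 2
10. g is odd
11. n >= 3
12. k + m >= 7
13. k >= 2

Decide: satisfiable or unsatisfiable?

Take m = 3, n = 3, k = 4, j = 3, h = 2, g = 3. Then constraint 5: g + k = 7; constraint 8: h + n = 5; constraint 9: m - h = 1, and every other listed constraint is also met.

Satisfiable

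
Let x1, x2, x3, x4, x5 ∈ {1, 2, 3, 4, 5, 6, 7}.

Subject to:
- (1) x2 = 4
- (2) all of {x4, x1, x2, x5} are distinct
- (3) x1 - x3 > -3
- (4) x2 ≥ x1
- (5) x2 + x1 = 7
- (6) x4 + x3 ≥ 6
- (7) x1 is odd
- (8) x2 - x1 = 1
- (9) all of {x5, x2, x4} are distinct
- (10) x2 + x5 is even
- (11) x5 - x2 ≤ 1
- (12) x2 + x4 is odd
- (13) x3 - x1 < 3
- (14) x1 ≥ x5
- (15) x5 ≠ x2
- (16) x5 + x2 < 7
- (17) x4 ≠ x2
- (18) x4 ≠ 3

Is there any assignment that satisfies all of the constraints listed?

Setting (x1, x2, x3, x4, x5) = (3, 4, 4, 5, 2) satisfies everything: constraint 3: x1 - x3 = -1; constraint 5: x2 + x1 = 7, and the others follow.

Satisfiable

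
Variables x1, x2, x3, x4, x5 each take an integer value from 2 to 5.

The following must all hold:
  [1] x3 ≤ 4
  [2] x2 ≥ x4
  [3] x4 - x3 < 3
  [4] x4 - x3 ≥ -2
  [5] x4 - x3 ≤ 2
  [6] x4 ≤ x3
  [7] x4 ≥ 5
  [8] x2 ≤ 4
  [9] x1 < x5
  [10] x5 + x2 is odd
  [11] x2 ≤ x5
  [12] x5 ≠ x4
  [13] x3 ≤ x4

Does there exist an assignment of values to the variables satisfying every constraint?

From constraints 2 and 7: x2 ≥ x4 and x4 ≥ 5, so x2 ≥ 5. From constraint 8: x2 ≤ 4. But 4 < 5, so no value of x2 works.

Unsatisfiable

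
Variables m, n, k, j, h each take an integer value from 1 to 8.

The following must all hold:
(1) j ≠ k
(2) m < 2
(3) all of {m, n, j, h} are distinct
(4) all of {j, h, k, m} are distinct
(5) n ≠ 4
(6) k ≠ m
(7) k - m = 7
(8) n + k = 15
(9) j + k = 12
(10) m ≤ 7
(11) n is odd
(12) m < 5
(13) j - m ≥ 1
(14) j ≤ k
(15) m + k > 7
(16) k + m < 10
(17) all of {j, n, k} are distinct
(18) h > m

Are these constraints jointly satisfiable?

Satisfiable

Try m = 1, n = 7, k = 8, j = 4, h = 6.
Check constraint 7: k - m = 7; constraint 8: n + k = 15. The remaining constraints are straightforward to verify.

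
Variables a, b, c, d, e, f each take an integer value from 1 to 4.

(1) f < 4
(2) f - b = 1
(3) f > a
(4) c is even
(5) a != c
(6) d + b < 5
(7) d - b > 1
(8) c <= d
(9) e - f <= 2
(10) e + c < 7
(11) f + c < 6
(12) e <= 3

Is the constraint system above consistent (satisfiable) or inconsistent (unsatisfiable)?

Satisfiable

Take a = 1, b = 1, c = 2, d = 3, e = 2, f = 2. Then constraint 2: f - b = 1; constraint 6: d + b = 4; constraint 7: d - b = 2, and every other listed constraint is also met.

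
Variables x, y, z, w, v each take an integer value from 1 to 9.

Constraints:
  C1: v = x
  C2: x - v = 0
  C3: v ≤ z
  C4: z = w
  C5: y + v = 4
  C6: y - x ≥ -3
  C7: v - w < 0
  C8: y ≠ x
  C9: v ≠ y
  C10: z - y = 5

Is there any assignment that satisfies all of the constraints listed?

Satisfiable

Setting (x, y, z, w, v) = (3, 1, 6, 6, 3) satisfies everything: constraint 2: x - v = 0; constraint 5: y + v = 4, and the others follow.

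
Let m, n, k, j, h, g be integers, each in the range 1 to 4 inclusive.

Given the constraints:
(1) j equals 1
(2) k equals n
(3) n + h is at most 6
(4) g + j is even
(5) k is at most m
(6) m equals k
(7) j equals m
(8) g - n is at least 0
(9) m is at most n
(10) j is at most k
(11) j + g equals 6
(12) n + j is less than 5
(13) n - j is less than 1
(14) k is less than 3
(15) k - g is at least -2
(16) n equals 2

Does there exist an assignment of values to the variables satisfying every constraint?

Unsatisfiable

Constraint 1 fixes j = 1 and constraint 16 fixes n = 2. Constraints 2, 6, and 7 give j = m = k = n, so j = n. But 1 ≠ 2 — contradiction.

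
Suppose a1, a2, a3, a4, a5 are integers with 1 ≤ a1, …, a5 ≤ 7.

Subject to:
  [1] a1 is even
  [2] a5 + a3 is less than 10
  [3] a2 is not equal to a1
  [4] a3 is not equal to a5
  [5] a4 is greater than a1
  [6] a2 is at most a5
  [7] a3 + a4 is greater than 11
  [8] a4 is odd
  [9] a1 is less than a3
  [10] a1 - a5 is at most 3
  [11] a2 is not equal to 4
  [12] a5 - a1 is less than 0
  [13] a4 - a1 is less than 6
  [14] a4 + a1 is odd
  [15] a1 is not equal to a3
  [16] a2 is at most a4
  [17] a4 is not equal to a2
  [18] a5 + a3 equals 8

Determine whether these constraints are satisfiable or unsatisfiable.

Take a1 = 4, a2 = 1, a3 = 5, a4 = 7, a5 = 3. Then constraint 2: a5 + a3 = 8; constraint 7: a3 + a4 = 12; constraint 10: a1 - a5 = 1, and every other listed constraint is also met.

Satisfiable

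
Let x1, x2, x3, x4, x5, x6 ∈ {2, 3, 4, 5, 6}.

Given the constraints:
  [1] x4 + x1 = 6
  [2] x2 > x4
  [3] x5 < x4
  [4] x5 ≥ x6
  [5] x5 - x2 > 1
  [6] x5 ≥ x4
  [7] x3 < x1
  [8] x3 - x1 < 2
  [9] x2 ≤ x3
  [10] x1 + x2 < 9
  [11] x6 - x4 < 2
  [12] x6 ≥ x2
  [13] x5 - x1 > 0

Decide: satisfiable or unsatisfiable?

Unsatisfiable

Constraints 2, 3, 7, 9, and 13 give x3 < x1, x1 < x5, x5 < x4, x4 < x2, x2 ≤ x3. Chaining: x3 < x1 < x5 < x4 < x2 ≤ x3, which forces x3 < x3 — impossible.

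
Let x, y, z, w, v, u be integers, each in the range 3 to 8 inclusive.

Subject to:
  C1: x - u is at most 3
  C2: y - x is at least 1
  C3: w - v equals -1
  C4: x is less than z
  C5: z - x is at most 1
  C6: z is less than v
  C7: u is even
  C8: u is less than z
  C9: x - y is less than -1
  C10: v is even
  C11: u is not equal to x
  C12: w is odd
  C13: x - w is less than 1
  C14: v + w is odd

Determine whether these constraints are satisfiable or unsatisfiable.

The assignment x = 6, y = 8, z = 7, w = 7, v = 8, u = 4 works:
  constraint 1 holds since x - u = 2.
  constraint 2 holds since y - x = 2.
The rest check out directly.

Satisfiable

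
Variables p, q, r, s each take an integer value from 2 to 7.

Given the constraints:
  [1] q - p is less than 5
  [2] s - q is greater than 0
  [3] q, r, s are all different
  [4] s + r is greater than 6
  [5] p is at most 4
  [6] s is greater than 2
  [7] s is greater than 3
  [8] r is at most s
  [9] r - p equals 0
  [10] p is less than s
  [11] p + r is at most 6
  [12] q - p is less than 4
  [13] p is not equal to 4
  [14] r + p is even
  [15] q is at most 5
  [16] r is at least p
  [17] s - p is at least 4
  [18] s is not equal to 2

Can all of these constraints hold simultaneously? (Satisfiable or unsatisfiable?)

Satisfiable

One satisfying assignment is p = 2, q = 4, r = 2, s = 7.
For the less obvious constraints — constraint 1: q - p = 2; constraint 2: s - q = 3; constraint 4: s + r = 9 — and the others hold by inspection.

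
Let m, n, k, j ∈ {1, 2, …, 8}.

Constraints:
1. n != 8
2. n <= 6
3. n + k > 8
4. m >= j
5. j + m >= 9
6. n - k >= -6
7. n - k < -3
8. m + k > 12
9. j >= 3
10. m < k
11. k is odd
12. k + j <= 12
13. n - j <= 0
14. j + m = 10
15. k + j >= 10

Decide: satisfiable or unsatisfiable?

Try m = 6, n = 3, k = 7, j = 4.
Check constraint 3: n + k = 10; constraint 5: j + m = 10; constraint 6: n - k = -4. The remaining constraints are straightforward to verify.

Satisfiable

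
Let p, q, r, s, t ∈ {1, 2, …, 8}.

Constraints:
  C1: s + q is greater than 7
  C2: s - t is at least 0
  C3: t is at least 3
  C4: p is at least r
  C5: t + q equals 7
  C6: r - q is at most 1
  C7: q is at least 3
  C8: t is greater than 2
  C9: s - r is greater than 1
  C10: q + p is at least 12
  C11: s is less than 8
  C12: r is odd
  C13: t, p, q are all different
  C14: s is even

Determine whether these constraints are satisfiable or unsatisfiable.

Satisfiable

Setting (p, q, r, s, t) = (8, 4, 3, 6, 3) satisfies everything: constraint 1: s + q = 10; constraint 2: s - t = 3; constraint 5: t + q = 7, and the others follow.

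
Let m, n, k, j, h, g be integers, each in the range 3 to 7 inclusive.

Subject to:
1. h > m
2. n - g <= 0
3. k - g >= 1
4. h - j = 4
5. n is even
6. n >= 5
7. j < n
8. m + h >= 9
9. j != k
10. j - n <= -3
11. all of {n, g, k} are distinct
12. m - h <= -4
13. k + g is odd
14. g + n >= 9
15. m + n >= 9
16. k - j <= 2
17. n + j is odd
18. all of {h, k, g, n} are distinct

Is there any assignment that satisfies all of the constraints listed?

Unsatisfiable

Constraints 2, 3, 10, and 16 give n − j ≥ 3, j − k ≥ -2, k − g ≥ 1, g − n ≥ 0.
Adding all 4 inequalities: the left sides telescope to 0, and the right sides sum to 3 + (-2) + 1 + 0 = 2. So 0 ≥ 2, which is false.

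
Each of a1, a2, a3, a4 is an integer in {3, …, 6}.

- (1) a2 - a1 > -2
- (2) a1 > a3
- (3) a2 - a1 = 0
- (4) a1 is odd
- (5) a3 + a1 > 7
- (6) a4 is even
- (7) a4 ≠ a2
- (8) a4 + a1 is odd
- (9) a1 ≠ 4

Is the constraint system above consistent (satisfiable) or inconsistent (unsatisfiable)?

Try a1 = 5, a2 = 5, a3 = 4, a4 = 4.
Check constraint 1: a2 - a1 = 0; constraint 3: a2 - a1 = 0. The remaining constraints are straightforward to verify.

Satisfiable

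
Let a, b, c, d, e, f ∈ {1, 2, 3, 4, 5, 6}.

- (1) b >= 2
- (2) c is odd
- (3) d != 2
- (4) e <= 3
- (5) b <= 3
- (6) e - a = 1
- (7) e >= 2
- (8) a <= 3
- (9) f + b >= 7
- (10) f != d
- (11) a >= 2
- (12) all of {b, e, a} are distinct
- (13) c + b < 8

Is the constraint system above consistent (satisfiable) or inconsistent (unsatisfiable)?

Unsatisfiable

Constraints 1, 4, 5, 7, 8, and 11 confine each of b, e, a to the 2 values {2, 3}.
Constraint 12 requires all 3 of them to be distinct, but only 2 values are available — impossible by the pigeonhole principle.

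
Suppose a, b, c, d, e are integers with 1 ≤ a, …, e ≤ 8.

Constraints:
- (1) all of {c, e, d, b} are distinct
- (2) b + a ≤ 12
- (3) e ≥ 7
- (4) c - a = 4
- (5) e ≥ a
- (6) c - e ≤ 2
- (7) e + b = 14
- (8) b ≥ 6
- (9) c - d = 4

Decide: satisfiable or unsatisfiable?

Satisfiable

Take a = 3, b = 6, c = 7, d = 3, e = 8. Then constraint 2: b + a = 9; constraint 4: c - a = 4; constraint 6: c - e = -1, and every other listed constraint is also met.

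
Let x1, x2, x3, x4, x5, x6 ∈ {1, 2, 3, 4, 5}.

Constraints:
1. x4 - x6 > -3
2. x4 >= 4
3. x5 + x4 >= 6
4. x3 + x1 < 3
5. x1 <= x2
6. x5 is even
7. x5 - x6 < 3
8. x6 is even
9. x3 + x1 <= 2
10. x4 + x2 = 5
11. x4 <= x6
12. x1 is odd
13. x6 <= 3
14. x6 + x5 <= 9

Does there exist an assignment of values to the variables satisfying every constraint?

From constraints 2 and 11: x6 ≥ x4 and x4 ≥ 4, so x6 ≥ 4. From constraint 13: x6 ≤ 3. But 3 < 4, so no value of x6 works.

Unsatisfiable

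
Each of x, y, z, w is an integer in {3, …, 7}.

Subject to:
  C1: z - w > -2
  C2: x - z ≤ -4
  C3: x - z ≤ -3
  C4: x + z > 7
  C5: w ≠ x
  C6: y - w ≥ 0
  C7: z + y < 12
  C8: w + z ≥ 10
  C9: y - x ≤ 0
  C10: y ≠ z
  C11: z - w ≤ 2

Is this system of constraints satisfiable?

Constraints 3, 6, 9, and 11 give z − x ≥ 3, x − y ≥ 0, y − w ≥ 0, w − z ≥ -2.
Adding all 4 inequalities: the left sides telescope to 0, and the right sides sum to 3 + 0 + 0 + (-2) = 1. So 0 ≥ 1, which is false.

Unsatisfiable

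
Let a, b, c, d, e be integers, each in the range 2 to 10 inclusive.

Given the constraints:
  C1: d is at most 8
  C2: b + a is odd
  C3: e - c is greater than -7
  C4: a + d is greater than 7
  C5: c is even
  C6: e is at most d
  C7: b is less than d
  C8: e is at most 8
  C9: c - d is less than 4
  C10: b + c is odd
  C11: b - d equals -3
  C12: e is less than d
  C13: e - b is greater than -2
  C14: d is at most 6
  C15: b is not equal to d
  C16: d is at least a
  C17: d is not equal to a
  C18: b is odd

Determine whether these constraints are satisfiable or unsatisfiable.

Satisfiable

Try a = 2, b = 3, c = 8, d = 6, e = 2.
Check constraint 3: e - c = -6; constraint 4: a + d = 8. The remaining constraints are straightforward to verify.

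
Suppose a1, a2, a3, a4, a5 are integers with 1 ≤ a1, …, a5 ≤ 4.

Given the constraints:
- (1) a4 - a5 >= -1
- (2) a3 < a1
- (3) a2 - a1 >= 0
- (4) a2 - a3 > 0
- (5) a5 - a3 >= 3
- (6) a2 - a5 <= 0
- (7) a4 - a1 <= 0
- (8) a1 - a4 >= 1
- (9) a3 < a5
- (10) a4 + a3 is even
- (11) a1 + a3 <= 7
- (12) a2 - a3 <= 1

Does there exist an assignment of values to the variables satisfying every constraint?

Constraints 1, 3, 5, 7, and 12 give a3 − a2 ≥ -1, a2 − a1 ≥ 0, a1 − a4 ≥ 0, a4 − a5 ≥ -1, a5 − a3 ≥ 3.
Adding all 5 inequalities: the left sides telescope to 0, and the right sides sum to (-1) + 0 + 0 + (-1) + 3 = 1. So 0 ≥ 1, which is false.

Unsatisfiable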